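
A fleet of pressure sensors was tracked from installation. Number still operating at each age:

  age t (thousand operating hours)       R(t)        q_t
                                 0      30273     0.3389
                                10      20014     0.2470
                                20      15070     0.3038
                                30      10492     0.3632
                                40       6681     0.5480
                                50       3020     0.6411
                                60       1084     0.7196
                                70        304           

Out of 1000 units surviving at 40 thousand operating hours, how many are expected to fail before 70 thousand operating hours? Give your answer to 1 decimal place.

954.5

The relevant probability is 1 − 304/6681 = 0.954498.
Expected number = 1000 × 0.954498 = 954.5.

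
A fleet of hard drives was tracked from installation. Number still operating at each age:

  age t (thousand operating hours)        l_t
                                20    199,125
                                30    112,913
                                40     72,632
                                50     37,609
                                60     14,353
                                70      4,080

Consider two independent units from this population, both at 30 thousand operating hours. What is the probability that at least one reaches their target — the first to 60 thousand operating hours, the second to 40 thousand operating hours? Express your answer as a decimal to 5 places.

0.68860

p₁ = l_60/l_30 = 14,353/112,913 = 0.127116; p₂ = l_40/l_30 = 72,632/112,913 = 0.643256.
P(at least one) = 1 − (1−p₁)(1−p₂) = 1 − 0.872884 × 0.356744 = 0.688604.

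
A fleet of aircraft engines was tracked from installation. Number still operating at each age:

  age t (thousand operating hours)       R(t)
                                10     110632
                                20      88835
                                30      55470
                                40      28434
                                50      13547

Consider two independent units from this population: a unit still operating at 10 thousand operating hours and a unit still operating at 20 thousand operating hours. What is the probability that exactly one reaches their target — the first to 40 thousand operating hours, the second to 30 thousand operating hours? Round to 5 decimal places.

0.56046

p₁ = R(40)/R(10) = 28434/110632 = 0.257014; p₂ = R(30)/R(20) = 55470/88835 = 0.624416.
P(exactly one) = p₁(1−p₂) + (1−p₁)p₂ = 0.096530 + 0.463932 = 0.560463.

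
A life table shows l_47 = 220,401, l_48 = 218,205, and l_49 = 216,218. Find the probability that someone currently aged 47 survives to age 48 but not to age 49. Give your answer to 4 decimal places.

0.0090

We want 1|1q47 = (l_48 − l_49)/l_47.
This is the probability of reaching 48 but not 49, conditional on being alive at 47: (l_48 − l_49) / l_47.
= (218,205 − 216,218) / 220,401 = 1,987 / 220,401 = 0.009015.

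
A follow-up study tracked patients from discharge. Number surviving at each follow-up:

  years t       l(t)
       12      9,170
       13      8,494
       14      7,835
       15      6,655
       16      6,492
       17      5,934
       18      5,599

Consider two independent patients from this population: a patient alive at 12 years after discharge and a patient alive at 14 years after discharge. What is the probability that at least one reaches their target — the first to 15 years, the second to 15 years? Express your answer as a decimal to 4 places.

p₁ = l(15)/l(12) = 6,655/9,170 = 0.725736; p₂ = l(15)/l(14) = 6,655/7,835 = 0.849394.
P(at least one) = 1 − (1−p₁)(1−p₂) = 1 − 0.274264 × 0.150606 = 0.958694.

0.9587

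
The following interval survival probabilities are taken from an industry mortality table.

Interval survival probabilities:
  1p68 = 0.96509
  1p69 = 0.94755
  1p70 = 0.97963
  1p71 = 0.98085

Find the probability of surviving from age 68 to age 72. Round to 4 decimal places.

0.8787

4p68 = 0.96509 × 0.94755 × 0.97963 × 0.98085.
= 0.878688.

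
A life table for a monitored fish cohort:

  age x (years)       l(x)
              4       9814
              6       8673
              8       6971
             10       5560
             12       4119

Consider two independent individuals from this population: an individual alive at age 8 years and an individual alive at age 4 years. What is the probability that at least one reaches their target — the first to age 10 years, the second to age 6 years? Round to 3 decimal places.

0.976

p₁ = l(10)/l(8) = 5560/6971 = 0.797590; p₂ = l(6)/l(4) = 8673/9814 = 0.883738.
P(at least one) = 1 − (1−p₁)(1−p₂) = 1 − 0.202410 × 0.116262 = 0.976467.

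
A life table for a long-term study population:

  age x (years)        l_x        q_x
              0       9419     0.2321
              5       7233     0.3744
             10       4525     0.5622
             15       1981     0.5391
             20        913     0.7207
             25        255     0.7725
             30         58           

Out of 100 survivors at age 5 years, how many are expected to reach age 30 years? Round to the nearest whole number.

1

The relevant probability is 58/7233 = 0.008019.
Expected number = 100 × 0.008019 = 1.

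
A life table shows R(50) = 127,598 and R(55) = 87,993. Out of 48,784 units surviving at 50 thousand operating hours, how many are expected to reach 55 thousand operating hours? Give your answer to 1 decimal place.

33642.0

The relevant probability is 87,993/127,598 = 0.689611.
Expected number = 48,784 × 0.689611 = 33642.0.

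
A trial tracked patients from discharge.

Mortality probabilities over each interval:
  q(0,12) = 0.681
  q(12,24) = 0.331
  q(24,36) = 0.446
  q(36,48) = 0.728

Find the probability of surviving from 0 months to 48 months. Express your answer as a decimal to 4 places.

0.0322

Survival from 0 to 48 is the product of surviving each interval: (1 − 0.681) × (1 − 0.331) × (1 − 0.446) × (1 − 0.728).
= 0.319 × 0.669 × 0.554 × 0.272 = 0.032158.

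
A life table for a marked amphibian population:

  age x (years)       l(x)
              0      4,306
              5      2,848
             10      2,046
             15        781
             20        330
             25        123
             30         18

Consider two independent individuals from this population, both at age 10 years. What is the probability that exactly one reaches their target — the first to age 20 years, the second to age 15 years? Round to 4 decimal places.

0.4199

p₁ = l(20)/l(10) = 330/2,046 = 0.161290; p₂ = l(15)/l(10) = 781/2,046 = 0.381720.
P(exactly one) = p₁(1−p₂) + (1−p₁)p₂ = 0.099722 + 0.320152 = 0.419875.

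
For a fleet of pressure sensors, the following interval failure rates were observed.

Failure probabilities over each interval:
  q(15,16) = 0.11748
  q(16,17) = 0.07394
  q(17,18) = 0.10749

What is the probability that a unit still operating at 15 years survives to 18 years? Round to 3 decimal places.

Survival from 15 to 18 is the product of surviving each interval: (1 − 0.11748) × (1 − 0.07394) × (1 − 0.10749).
= 0.88252 × 0.92606 × 0.89251 = 0.729418.

0.729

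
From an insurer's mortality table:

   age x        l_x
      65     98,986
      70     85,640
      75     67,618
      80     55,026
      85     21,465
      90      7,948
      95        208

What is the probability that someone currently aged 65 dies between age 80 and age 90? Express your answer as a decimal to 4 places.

0.4756

We want 15|10q65 = (l_80 − l_90)/l_65.
This is the probability of reaching 80 but not 90, conditional on being alive at 65: (l_80 − l_90) / l_65.
= (55,026 − 7,948) / 98,986 = 47,078 / 98,986 = 0.475603.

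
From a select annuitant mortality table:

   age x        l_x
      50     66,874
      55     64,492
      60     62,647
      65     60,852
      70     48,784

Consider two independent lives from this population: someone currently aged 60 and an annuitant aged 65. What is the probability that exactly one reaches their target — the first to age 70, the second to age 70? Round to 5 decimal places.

0.33183

p₁ = l_70/l_60 = 48,784/62,647 = 0.778712; p₂ = l_70/l_65 = 48,784/60,852 = 0.801683.
P(exactly one) = p₁(1−p₂) + (1−p₁)p₂ = 0.154432 + 0.177403 = 0.331835.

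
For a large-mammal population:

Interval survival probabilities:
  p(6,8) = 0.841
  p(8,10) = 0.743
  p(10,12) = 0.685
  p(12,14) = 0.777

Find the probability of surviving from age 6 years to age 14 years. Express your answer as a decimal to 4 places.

0.3326

Survival from 6 to 14 is the product of surviving each interval: 0.841 × 0.743 × 0.685 × 0.777.
= 0.332580.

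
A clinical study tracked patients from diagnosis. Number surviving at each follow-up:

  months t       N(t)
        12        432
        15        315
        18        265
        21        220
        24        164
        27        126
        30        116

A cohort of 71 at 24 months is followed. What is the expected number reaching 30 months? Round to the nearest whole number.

The relevant probability is 116/164 = 0.707317.
Expected number = 71 × 0.707317 = 50.

50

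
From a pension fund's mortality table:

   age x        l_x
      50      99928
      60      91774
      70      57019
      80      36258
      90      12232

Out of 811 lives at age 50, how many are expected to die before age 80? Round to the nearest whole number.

517

The relevant probability is 1 − 36258/99928 = 0.637159.
Expected number = 811 × 0.637159 = 517.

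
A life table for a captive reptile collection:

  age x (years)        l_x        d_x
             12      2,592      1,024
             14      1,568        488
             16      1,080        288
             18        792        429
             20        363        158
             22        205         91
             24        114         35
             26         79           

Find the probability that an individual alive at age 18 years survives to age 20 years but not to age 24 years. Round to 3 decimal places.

This is the probability of reaching 20 but not 24, conditional on being alive at 18: (l_20 − l_24) / l_18.
= (363 − 114) / 792 = 249 / 792 = 0.314394.

0.314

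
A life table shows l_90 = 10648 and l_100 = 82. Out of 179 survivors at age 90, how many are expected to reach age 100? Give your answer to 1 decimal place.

The relevant probability is 82/10648 = 0.007701.
Expected number = 179 × 0.007701 = 1.4.

1.4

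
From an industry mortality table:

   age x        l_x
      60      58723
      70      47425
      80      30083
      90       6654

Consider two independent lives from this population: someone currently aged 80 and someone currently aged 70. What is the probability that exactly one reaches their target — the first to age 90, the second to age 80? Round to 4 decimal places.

p₁ = l_90/l_80 = 6654/30083 = 0.221188; p₂ = l_80/l_70 = 30083/47425 = 0.634328.
P(exactly one) = p₁(1−p₂) + (1−p₁)p₂ = 0.080882 + 0.494022 = 0.574905.

0.5749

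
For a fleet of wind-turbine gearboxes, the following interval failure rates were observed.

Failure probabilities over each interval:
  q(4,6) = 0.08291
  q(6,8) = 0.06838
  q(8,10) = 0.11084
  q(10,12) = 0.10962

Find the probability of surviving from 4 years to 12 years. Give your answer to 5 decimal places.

0.67640

Chaining the interval survival probabilities: (1 − 0.08291) × (1 − 0.06838) × (1 − 0.11084) × (1 − 0.10962).
= 0.91709 × 0.93162 × 0.88916 × 0.89038 = 0.676404.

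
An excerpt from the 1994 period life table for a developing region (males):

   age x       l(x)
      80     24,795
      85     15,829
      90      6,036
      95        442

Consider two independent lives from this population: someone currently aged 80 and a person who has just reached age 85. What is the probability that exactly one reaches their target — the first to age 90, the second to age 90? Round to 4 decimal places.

p₁ = l(90)/l(80) = 6,036/24,795 = 0.243436; p₂ = l(90)/l(85) = 6,036/15,829 = 0.381325.
P(exactly one) = p₁(1−p₂) + (1−p₁)p₂ = 0.150608 + 0.288497 = 0.439105.

0.4391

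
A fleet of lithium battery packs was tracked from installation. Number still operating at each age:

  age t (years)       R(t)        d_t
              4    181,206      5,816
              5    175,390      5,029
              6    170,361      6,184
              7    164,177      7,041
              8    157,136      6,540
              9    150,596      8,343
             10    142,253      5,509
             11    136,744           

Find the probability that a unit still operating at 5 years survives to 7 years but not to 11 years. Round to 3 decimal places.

0.156

This is the probability of reaching 7 but not 11, conditional on being operational at 5: (R(7) − R(11)) / R(5).
= (164,177 − 136,744) / 175,390 = 27,433 / 175,390 = 0.156411.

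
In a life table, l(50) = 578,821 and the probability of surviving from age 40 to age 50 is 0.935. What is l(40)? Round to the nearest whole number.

l(40) = l(50) / p = 578,821 / 0.935 = 619060.

619060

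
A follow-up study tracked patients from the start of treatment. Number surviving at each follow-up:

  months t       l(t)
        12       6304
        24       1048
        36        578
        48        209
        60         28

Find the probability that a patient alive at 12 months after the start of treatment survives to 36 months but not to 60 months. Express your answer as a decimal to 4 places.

0.0872

This is the probability of reaching 36 but not 60, conditional on being alive at 12: (l(36) − l(60)) / l(12).
= (578 − 28) / 6304 = 550 / 6304 = 0.087246.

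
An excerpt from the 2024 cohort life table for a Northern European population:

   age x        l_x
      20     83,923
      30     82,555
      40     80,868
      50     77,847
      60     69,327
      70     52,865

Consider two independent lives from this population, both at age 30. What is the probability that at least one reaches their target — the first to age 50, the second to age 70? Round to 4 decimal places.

p₁ = l_50/l_30 = 77,847/82,555 = 0.942971; p₂ = l_70/l_30 = 52,865/82,555 = 0.640361.
P(at least one) = 1 − (1−p₁)(1−p₂) = 1 − 0.057029 × 0.359639 = 0.979490.

0.9795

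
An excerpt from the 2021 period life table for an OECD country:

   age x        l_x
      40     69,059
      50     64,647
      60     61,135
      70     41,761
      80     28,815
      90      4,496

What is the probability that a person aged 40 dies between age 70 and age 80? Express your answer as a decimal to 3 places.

0.187

This is the probability of reaching 70 but not 80, conditional on being alive at 40: (l_70 − l_80) / l_40.
= (41,761 − 28,815) / 69,059 = 12,946 / 69,059 = 0.187463.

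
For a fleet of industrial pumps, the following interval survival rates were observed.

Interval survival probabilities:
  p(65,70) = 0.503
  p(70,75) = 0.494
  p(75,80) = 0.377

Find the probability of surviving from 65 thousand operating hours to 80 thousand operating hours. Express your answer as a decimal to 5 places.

0.09368

Survival from 65 to 80 is the product of surviving each interval: 0.503 × 0.494 × 0.377.
= 0.093678.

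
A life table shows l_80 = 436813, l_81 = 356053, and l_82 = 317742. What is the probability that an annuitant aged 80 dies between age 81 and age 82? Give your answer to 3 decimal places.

0.088

We want 1|1q80 = (l_81 − l_82)/l_80.
This is the probability of reaching 81 but not 82, conditional on being alive at 80: (l_81 − l_82) / l_80.
= (356053 − 317742) / 436813 = 38311 / 436813 = 0.087706.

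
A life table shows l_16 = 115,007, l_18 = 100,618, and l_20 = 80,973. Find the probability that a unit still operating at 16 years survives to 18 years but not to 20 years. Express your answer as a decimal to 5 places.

This is the probability of reaching 18 but not 20, conditional on being operational at 16: (l_18 − l_20) / l_16.
= (100,618 − 80,973) / 115,007 = 19,645 / 115,007 = 0.170816.

0.17082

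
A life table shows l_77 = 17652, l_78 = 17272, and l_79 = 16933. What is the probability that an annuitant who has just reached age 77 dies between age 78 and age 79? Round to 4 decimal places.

We want 1|1q77 = (l_78 − l_79)/l_77.
This is the probability of reaching 78 but not 79, conditional on being alive at 77: (l_78 − l_79) / l_77.
= (17272 − 16933) / 17652 = 339 / 17652 = 0.019205.

0.0192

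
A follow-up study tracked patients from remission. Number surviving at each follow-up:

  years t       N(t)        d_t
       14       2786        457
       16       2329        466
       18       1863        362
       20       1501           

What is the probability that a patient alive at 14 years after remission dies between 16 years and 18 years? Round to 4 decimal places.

0.1673

This is the probability of reaching 16 but not 18, conditional on being alive at 14: (N(16) − N(18)) / N(14).
= (2329 − 1863) / 2786 = 466 / 2786 = 0.167265.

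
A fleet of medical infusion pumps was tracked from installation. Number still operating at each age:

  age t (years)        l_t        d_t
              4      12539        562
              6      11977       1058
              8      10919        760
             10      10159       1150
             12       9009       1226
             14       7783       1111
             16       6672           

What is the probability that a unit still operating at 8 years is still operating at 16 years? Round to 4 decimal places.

The conditional survival probability is l_16/l_8 = 6672/10919 = 0.611045.

0.6110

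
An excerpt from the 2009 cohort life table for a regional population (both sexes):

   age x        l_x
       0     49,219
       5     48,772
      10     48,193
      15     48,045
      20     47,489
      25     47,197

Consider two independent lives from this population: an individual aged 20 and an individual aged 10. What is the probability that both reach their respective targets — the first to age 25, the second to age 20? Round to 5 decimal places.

p₁ = l_25/l_20 = 47,197/47,489 = 0.993851; p₂ = l_20/l_10 = 47,489/48,193 = 0.985392.
P(both) = p₁ × p₂ = 0.993851 × 0.985392 = 0.979333.

0.97933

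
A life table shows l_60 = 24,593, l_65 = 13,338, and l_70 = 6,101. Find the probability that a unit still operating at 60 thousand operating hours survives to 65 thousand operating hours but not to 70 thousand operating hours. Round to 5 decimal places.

0.29427

This is the probability of reaching 65 but not 70, conditional on being operational at 60: (l_65 − l_70) / l_60.
= (13,338 − 6,101) / 24,593 = 7,237 / 24,593 = 0.294271.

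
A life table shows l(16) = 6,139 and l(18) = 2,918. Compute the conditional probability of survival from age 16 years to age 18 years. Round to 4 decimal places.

The conditional survival probability is l(18)/l(16) = 2,918/6,139 = 0.475322.

0.4753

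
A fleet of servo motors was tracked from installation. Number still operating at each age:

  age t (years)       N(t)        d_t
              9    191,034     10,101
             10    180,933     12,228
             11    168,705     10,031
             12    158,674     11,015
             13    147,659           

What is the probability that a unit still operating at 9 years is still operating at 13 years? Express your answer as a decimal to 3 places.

The conditional survival probability is N(13)/N(9) = 147,659/191,034 = 0.772946.

0.773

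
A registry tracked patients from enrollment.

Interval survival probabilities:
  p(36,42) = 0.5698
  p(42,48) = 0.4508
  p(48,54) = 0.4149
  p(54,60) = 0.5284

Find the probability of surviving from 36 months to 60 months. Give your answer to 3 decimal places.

0.056

Survival from 36 to 60 is the product of surviving each interval: 0.5698 × 0.4508 × 0.4149 × 0.5284.
= 0.056314.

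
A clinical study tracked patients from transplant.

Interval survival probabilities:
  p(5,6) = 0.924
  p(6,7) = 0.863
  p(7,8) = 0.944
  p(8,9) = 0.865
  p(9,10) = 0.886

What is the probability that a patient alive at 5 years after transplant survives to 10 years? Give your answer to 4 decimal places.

0.5769

Survival from 5 to 10 is the product of surviving each interval: 0.924 × 0.863 × 0.944 × 0.865 × 0.886.
= 0.576905.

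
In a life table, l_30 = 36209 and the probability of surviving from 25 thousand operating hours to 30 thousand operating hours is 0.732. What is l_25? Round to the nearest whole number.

l_25 = l_30 / p = 36209 / 0.732 = 49466.

49466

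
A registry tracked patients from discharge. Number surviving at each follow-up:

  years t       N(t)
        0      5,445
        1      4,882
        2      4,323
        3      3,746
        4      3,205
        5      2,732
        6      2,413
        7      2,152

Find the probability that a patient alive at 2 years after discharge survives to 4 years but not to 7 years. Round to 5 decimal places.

0.24358

This is the probability of reaching 4 but not 7, conditional on being alive at 2: (N(4) − N(7)) / N(2).
= (3,205 − 2,152) / 4,323 = 1,053 / 4,323 = 0.243581.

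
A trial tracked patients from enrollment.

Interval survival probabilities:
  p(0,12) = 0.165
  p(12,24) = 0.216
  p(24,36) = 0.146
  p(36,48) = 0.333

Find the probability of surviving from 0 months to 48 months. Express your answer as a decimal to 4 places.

0.0017

The overall survival probability is 0.165 × 0.216 × 0.146 × 0.333.
= 0.001733.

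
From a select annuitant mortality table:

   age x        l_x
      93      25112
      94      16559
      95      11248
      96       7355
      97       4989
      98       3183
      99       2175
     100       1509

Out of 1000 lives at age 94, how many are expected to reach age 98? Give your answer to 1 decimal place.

192.2

The relevant probability is 3183/16559 = 0.192222.
Expected number = 1000 × 0.192222 = 192.2.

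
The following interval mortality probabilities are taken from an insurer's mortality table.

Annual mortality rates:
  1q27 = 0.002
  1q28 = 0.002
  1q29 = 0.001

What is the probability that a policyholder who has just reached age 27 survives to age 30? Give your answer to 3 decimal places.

The overall survival probability is (1 − 0.002) × (1 − 0.002) × (1 − 0.001).
= 0.998 × 0.998 × 0.999 = 0.995008.

0.995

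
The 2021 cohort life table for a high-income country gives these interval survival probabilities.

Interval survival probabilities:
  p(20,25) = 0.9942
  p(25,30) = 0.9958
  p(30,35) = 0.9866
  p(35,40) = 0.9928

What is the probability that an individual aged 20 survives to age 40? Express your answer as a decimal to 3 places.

Survival from 20 to 40 is the product of surviving each interval: 0.9942 × 0.9958 × 0.9866 × 0.9928.
= 0.969725.

0.970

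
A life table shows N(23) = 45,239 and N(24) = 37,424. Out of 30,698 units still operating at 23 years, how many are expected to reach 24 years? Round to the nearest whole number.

25395

The relevant probability is 37,424/45,239 = 0.827251.
Expected number = 30,698 × 0.827251 = 25395.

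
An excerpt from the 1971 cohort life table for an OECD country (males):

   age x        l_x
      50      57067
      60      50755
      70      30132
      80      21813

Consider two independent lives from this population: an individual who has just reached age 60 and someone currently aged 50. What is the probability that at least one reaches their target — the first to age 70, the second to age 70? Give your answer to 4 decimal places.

p₁ = l_70/l_60 = 30132/50755 = 0.593675; p₂ = l_70/l_50 = 30132/57067 = 0.528011.
P(at least one) = 1 − (1−p₁)(1−p₂) = 1 − 0.406325 × 0.471989 = 0.808219.

0.8082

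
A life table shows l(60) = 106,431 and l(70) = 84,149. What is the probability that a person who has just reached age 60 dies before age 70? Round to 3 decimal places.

0.209

P(die before 70 | alive at 60) = 1 − l(70)/l(60) = 1 − 84,149/106,431 = (22,282)/106,431 = 0.209356.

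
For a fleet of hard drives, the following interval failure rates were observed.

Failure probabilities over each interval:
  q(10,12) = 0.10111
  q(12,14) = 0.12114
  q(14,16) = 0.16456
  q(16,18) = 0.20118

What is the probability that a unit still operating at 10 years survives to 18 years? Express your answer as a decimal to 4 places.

The overall survival probability is (1 − 0.10111) × (1 − 0.12114) × (1 − 0.16456) × (1 − 0.20118).
= 0.89889 × 0.87886 × 0.83544 × 0.79882 = 0.527218.

0.5272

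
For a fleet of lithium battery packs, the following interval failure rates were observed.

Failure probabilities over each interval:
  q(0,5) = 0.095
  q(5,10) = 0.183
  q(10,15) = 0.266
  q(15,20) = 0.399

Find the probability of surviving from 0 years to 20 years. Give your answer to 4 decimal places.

0.3262

Chaining the interval survival probabilities: (1 − 0.095) × (1 − 0.183) × (1 − 0.266) × (1 − 0.399).
= 0.905 × 0.817 × 0.734 × 0.601 = 0.326168.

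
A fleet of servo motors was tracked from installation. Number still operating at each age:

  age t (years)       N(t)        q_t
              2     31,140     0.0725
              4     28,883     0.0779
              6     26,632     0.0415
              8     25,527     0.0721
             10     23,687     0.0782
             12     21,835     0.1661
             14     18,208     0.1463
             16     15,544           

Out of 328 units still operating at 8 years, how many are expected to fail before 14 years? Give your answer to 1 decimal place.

The relevant probability is 1 − 18,208/25,527 = 0.286716.
Expected number = 328 × 0.286716 = 94.0.

94.0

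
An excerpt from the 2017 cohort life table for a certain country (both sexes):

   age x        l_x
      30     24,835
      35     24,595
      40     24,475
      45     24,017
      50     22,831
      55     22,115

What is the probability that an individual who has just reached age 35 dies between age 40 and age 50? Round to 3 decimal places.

0.067

We want 5|10q35 = (l_40 − l_50)/l_35.
This is the probability of reaching 40 but not 50, conditional on being alive at 35: (l_40 − l_50) / l_35.
= (24,475 − 22,831) / 24,595 = 1,644 / 24,595 = 0.066843.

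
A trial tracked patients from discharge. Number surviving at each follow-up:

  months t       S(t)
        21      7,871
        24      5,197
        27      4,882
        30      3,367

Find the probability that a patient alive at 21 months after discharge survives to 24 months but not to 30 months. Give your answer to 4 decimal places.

This is the probability of reaching 24 but not 30, conditional on being alive at 21: (S(24) − S(30)) / S(21).
= (5,197 − 3,367) / 7,871 = 1,830 / 7,871 = 0.232499.

0.2325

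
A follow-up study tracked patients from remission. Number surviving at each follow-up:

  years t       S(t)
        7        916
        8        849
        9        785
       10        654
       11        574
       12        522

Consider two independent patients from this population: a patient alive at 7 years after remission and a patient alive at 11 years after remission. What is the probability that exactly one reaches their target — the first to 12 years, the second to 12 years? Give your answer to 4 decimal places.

0.4428

p₁ = S(12)/S(7) = 522/916 = 0.569869; p₂ = S(12)/S(11) = 522/574 = 0.909408.
P(exactly one) = p₁(1−p₂) + (1−p₁)p₂ = 0.051626 + 0.391165 = 0.442790.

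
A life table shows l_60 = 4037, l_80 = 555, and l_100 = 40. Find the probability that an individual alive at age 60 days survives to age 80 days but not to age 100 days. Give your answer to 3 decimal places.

This is the probability of reaching 80 but not 100, conditional on being alive at 60: (l_80 − l_100) / l_60.
= (555 − 40) / 4037 = 515 / 4037 = 0.127570.

0.128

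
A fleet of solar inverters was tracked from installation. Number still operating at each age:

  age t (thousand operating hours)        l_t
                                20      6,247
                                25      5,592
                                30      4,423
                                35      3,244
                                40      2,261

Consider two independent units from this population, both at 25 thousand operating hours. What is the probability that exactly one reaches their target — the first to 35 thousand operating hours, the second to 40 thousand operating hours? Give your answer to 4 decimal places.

p₁ = l_35/l_25 = 3,244/5,592 = 0.580114; p₂ = l_40/l_25 = 2,261/5,592 = 0.404328.
P(exactly one) = p₁(1−p₂) + (1−p₁)p₂ = 0.345558 + 0.169772 = 0.515329.

0.5153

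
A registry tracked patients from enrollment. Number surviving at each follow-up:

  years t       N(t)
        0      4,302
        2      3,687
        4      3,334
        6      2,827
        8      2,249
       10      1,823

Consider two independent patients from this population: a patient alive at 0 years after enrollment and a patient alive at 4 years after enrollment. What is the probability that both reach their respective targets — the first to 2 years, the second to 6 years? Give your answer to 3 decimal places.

0.727

p₁ = N(2)/N(0) = 3,687/4,302 = 0.857043; p₂ = N(6)/N(4) = 2,827/3,334 = 0.847930.
P(both) = p₁ × p₂ = 0.857043 × 0.847930 = 0.726712.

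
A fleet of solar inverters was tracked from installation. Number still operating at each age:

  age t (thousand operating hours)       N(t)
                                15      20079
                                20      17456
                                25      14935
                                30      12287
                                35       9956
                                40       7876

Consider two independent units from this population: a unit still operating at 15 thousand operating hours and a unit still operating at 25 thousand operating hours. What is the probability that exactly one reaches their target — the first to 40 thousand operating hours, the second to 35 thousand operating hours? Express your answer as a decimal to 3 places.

0.536

p₁ = N(40)/N(15) = 7876/20079 = 0.392251; p₂ = N(35)/N(25) = 9956/14935 = 0.666622.
P(exactly one) = p₁(1−p₂) + (1−p₁)p₂ = 0.130768 + 0.405139 = 0.535907.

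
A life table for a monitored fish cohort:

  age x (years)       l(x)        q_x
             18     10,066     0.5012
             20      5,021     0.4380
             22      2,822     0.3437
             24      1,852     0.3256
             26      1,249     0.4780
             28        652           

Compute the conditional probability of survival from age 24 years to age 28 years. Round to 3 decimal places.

0.352

The conditional survival probability is l(28)/l(24) = 652/1,852 = 0.352052.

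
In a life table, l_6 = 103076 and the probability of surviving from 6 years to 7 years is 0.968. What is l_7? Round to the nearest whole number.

l_7 = l_6 × p = 103076 × 0.968 = 99778.

99778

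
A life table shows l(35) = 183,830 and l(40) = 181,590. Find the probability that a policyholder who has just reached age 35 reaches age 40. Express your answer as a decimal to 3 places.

0.988

The conditional survival probability is l(40)/l(35) = 181,590/183,830 = 0.987815.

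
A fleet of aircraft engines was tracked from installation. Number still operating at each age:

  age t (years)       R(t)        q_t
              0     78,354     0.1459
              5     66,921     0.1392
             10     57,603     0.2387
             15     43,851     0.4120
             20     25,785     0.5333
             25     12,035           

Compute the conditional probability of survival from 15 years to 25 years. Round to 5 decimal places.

The conditional survival probability is R(25)/R(15) = 12,035/43,851 = 0.274452.

0.27445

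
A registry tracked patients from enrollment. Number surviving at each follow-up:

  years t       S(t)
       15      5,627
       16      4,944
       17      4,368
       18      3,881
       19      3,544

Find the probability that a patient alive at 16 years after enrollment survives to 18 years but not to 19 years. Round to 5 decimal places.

This is the probability of reaching 18 but not 19, conditional on being alive at 16: (S(18) − S(19)) / S(16).
= (3,881 − 3,544) / 4,944 = 337 / 4,944 = 0.068163.

0.06816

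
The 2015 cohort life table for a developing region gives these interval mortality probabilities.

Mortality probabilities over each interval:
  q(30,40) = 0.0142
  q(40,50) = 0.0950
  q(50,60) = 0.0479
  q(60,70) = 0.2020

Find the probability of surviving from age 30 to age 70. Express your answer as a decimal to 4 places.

Survival from 30 to 70 is the product of surviving each interval: (1 − 0.0142) × (1 − 0.0950) × (1 − 0.0479) × (1 − 0.2020).
= 0.9858 × 0.9050 × 0.9521 × 0.7980 = 0.677833.

0.6778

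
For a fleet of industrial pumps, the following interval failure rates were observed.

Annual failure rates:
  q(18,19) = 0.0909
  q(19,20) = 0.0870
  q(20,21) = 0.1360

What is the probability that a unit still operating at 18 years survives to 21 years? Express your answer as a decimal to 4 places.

Chaining the interval survival probabilities: (1 − 0.0909) × (1 − 0.0870) × (1 − 0.1360).
= 0.9091 × 0.9130 × 0.8640 = 0.717127.

0.7171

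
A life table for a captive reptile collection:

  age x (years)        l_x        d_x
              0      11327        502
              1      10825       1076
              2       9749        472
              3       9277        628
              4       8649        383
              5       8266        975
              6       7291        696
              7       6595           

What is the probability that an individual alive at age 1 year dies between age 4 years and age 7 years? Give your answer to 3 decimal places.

0.190

This is the probability of reaching 4 but not 7, conditional on being alive at 1: (l_4 − l_7) / l_1.
= (8649 − 6595) / 10825 = 2054 / 10825 = 0.189746.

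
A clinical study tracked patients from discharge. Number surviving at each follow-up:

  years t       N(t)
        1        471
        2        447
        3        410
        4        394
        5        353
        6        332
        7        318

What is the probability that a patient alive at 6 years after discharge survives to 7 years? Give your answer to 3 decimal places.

0.958

The conditional survival probability is N(7)/N(6) = 318/332 = 0.957831.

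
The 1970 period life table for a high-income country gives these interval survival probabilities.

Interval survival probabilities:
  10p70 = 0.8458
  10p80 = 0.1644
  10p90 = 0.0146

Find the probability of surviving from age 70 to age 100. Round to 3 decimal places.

30p70 = 0.8458 × 0.1644 × 0.0146.
= 0.002030.

0.002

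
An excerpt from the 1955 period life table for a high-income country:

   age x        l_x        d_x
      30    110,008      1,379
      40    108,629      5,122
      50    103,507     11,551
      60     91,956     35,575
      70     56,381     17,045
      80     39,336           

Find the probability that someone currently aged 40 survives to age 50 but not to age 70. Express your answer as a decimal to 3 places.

We want 10|20q40 = (l_50 − l_70)/l_40.
This is the probability of reaching 50 but not 70, conditional on being alive at 40: (l_50 − l_70) / l_40.
= (103,507 − 56,381) / 108,629 = 47,126 / 108,629 = 0.433825.

0.434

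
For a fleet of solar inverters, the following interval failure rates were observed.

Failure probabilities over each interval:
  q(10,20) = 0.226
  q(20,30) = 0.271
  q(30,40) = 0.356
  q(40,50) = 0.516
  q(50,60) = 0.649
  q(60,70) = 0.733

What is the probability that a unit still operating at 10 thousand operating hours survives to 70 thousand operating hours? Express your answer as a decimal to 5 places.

0.01648

The overall survival probability is (1 − 0.226) × (1 − 0.271) × (1 − 0.356) × (1 − 0.516) × (1 − 0.649) × (1 − 0.733).
= 0.774 × 0.729 × 0.644 × 0.484 × 0.351 × 0.267 = 0.016482.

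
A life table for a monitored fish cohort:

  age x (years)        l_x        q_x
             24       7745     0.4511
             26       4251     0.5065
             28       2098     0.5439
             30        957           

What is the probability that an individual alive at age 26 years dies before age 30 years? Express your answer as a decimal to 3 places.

0.775

P(die before 30 | alive at 26) = 1 − l_30/l_26 = 1 − 957/4251 = (3294)/4251 = 0.774876.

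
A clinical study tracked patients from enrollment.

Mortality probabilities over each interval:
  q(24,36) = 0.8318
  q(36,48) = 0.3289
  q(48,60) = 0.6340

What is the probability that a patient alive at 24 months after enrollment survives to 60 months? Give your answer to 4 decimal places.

0.0413

P(survive 24→60) = (1 − 0.8318) × (1 − 0.3289) × (1 − 0.6340).
= 0.1682 × 0.6711 × 0.3660 = 0.041314.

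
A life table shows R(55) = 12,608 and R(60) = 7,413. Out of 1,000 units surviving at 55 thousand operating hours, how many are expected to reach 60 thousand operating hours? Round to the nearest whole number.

The relevant probability is 7,413/12,608 = 0.587960.
Expected number = 1,000 × 0.587960 = 588.

588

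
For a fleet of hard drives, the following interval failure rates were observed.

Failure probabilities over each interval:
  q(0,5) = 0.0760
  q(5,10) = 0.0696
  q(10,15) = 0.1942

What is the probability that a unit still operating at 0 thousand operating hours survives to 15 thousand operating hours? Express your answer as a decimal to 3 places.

0.693

Chaining the interval survival probabilities: (1 − 0.0760) × (1 − 0.0696) × (1 − 0.1942).
= 0.9240 × 0.9304 × 0.8058 = 0.692738.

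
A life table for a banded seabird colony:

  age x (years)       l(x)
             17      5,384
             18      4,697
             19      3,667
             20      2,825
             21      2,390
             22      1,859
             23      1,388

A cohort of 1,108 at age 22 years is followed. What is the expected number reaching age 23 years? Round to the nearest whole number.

The relevant probability is 1,388/1,859 = 0.746638.
Expected number = 1,108 × 0.746638 = 827.

827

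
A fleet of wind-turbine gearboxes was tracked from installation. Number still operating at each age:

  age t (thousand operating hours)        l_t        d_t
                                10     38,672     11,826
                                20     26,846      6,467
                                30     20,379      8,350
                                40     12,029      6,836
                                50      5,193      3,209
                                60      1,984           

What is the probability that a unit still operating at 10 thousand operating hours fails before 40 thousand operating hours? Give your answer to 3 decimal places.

0.689

P(fail before 40 | operational at 10) = 1 − l_40/l_10 = 1 − 12,029/38,672 = (26,643)/38,672 = 0.688948.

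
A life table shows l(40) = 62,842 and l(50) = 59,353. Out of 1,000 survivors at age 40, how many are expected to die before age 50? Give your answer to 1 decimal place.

55.5

The relevant probability is 1 − 59,353/62,842 = 0.055520.
Expected number = 1,000 × 0.055520 = 55.5.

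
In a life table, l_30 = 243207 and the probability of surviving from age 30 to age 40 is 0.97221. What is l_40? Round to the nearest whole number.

l_40 = l_30 × p = 243207 × 0.97221 = 236448.

236448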